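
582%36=6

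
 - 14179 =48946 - 63125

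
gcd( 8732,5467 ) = 1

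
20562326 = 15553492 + 5008834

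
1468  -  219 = 1249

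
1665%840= 825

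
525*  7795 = 4092375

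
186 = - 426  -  -612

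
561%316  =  245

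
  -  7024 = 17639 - 24663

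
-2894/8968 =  - 1 + 3037/4484 = -0.32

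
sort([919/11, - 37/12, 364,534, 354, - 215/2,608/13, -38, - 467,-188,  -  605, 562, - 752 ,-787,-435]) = [ - 787, - 752,-605,-467,-435, - 188,-215/2, - 38,  -  37/12,  608/13, 919/11, 354, 364,534,562 ]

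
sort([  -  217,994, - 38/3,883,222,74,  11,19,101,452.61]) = [-217,-38/3, 11, 19,74,101,222 , 452.61,883, 994]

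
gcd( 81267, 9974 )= 1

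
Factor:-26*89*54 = -124956 = -2^2*3^3*13^1*89^1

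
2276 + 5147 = 7423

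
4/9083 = 4/9083 = 0.00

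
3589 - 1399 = 2190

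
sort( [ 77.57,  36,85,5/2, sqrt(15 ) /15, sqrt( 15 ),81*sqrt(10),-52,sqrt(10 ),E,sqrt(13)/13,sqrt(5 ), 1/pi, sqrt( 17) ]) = [-52,sqrt(15) /15,sqrt( 13)/13,1/pi, sqrt(5),5/2,E, sqrt(10 ),sqrt ( 15),sqrt(17),36,77.57,85,  81*sqrt(10) ] 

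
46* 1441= 66286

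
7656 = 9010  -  1354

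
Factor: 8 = 2^3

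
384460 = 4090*94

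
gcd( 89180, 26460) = 980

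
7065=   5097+1968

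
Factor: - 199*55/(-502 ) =2^( - 1)*5^1*11^1 * 199^1*251^ ( - 1 ) = 10945/502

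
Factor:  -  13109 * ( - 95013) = 1245525417 =3^5*17^1*23^1*13109^1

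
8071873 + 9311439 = 17383312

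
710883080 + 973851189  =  1684734269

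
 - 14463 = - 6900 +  - 7563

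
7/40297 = 7/40297 = 0.00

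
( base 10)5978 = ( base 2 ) 1011101011010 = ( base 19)GAC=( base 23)b6l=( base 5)142403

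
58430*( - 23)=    - 1343890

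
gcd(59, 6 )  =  1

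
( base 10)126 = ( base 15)86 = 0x7e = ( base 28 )4E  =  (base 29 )4A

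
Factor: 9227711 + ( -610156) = 8617555 =5^1 * 17^1 * 101383^1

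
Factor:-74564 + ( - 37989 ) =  - 7^2*2297^1 = -112553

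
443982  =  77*5766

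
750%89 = 38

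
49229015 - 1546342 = 47682673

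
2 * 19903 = 39806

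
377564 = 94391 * 4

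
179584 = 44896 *4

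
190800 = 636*300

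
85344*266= 22701504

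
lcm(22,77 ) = 154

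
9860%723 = 461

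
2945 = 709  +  2236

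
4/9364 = 1/2341 = 0.00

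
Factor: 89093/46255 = 5^( - 1) * 11^( - 1)*29^ ( -2)*41^2*53^1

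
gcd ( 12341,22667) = 1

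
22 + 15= 37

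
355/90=3 + 17/18 = 3.94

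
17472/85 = 205 +47/85 = 205.55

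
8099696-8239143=- 139447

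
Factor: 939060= 2^2* 3^3*5^1*37^1 * 47^1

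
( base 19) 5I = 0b1110001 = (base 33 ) 3E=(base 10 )113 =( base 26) 49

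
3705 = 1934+1771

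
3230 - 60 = 3170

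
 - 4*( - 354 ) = 1416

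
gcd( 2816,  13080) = 8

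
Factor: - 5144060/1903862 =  - 2^1*5^1*19^1*457^( - 1)*2083^( - 1)*13537^1=   -  2572030/951931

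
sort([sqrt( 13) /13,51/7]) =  [sqrt(13 )/13, 51/7]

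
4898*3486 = 17074428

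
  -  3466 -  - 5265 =1799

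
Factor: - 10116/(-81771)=2^2*3^1*97^( -1)=12/97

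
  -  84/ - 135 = 28/45 = 0.62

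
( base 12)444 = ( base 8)1164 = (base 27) N7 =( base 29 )LJ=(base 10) 628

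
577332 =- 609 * ( - 948)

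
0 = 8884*0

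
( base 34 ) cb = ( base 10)419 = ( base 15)1ce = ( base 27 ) FE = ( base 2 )110100011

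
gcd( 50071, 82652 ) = 1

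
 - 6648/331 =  - 21 + 303/331 = - 20.08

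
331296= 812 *408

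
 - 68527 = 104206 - 172733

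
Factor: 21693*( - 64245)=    - 3^2*5^1*7^1*1033^1 * 4283^1 = - 1393666785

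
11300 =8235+3065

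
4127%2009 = 109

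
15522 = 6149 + 9373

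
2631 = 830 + 1801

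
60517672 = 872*69401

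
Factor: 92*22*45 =2^3 *3^2 *5^1*11^1 * 23^1 = 91080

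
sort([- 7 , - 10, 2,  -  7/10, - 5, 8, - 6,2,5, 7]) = [-10 ,-7,  -  6, - 5, - 7/10, 2, 2, 5,  7, 8]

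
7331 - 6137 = 1194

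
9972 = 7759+2213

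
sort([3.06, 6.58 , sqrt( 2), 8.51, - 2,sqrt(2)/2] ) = [ - 2,sqrt(2)/2 , sqrt(2),3.06,6.58, 8.51] 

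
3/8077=3/8077=0.00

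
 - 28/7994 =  - 2/571 = - 0.00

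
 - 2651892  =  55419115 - 58071007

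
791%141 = 86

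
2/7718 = 1/3859 = 0.00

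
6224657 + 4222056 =10446713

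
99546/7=14220 + 6/7= 14220.86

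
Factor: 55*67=5^1*11^1 * 67^1 = 3685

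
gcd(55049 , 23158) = 1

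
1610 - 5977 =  - 4367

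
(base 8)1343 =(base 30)oj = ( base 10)739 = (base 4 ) 23203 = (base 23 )193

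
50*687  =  34350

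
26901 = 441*61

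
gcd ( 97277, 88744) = 1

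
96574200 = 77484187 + 19090013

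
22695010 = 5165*4394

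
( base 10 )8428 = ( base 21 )J27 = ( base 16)20ec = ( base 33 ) 7od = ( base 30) 9as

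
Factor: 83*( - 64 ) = - 2^6*83^1 = -  5312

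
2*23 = 46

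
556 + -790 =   -  234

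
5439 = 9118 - 3679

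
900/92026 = 450/46013 = 0.01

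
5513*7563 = 41694819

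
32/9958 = 16/4979 = 0.00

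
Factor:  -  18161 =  -11^1*13^1 * 127^1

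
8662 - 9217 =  -555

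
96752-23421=73331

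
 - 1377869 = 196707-1574576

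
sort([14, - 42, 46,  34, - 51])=[ - 51, - 42, 14,34,  46 ]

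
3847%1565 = 717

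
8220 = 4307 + 3913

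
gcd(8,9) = 1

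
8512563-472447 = 8040116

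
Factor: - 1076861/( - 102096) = 2^( -4 )*3^(-2)*709^( - 1)*1076861^1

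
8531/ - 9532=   -  8531/9532 = -0.89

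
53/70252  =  53/70252=0.00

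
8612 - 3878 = 4734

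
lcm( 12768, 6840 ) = 191520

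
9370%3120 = 10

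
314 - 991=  - 677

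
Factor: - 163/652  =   - 1/4=- 2^( -2)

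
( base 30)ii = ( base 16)22E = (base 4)20232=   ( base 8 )1056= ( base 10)558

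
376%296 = 80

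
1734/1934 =867/967=0.90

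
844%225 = 169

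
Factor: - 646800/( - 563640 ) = 2^1*5^1*7^1*61^ ( - 1)= 70/61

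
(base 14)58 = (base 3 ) 2220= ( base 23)39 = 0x4e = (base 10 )78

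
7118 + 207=7325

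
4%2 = 0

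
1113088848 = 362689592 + 750399256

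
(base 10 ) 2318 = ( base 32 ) 28e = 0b100100001110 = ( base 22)4H8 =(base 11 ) 1818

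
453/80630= 453/80630 =0.01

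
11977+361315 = 373292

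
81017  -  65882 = 15135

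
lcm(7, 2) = 14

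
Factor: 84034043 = 17^1*743^1*6653^1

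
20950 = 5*4190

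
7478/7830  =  3739/3915 =0.96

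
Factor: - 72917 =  - 13^1*71^1 * 79^1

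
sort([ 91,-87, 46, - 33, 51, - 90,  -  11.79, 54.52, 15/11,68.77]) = [-90, -87, -33, - 11.79, 15/11,46, 51,  54.52,68.77, 91] 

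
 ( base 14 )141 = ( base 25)A3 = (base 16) fd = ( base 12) 191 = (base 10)253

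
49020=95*516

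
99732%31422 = 5466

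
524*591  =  309684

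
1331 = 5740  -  4409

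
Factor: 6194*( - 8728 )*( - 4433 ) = 2^4 * 11^1*13^1*19^1 * 31^1 * 163^1*1091^1 = 239653441456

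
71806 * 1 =71806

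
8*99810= 798480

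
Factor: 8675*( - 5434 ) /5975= - 2^1*11^1*13^1*19^1*  239^ (- 1 )*347^1 = - 1885598/239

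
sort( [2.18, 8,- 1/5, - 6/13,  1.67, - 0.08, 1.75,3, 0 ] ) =[  -  6/13, - 1/5,-0.08, 0,1.67,1.75,2.18,3,8]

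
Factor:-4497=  - 3^1 * 1499^1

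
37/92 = 37/92 = 0.40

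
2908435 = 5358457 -2450022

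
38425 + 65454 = 103879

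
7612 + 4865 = 12477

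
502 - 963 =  - 461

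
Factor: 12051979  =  12051979^1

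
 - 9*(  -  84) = 756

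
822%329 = 164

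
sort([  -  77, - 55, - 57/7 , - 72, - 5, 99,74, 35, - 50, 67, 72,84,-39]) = [ - 77, -72,-55,-50,- 39, - 57/7, - 5, 35, 67,72, 74, 84, 99] 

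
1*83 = 83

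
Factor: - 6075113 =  - 11^1*552283^1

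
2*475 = 950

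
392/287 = 1+15/41 = 1.37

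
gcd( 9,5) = 1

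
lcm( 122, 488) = 488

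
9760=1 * 9760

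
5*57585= 287925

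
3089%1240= 609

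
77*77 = 5929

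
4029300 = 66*61050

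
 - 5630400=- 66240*85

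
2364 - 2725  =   - 361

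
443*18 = 7974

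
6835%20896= 6835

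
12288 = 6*2048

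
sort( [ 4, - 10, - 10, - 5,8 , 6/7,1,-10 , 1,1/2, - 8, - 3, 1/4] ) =[ - 10,  -  10, - 10, - 8, - 5, - 3, 1/4,1/2,6/7,1,1 , 4, 8 ] 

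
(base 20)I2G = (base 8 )16130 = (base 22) eli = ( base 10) 7256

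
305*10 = 3050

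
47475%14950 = 2625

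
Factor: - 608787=- 3^2*17^1 * 23^1*173^1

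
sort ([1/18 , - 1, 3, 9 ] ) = [-1,1/18, 3,9]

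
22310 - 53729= - 31419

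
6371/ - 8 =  - 6371/8 = -796.38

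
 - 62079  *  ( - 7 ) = 434553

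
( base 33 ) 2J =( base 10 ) 85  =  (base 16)55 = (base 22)3J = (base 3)10011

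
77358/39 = 1983 +7/13  =  1983.54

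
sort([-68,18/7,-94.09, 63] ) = [ - 94.09 ,-68, 18/7, 63 ] 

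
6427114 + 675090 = 7102204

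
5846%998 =856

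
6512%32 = 16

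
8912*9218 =82150816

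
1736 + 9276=11012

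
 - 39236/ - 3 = 39236/3 = 13078.67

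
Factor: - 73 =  - 73^1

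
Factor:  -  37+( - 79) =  - 2^2*29^1 = -  116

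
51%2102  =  51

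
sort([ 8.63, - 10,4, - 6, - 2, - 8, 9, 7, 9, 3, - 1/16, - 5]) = [ - 10, - 8,-6, - 5, - 2, - 1/16,  3,4, 7, 8.63, 9, 9 ]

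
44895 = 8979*5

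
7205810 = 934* 7715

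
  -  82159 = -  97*847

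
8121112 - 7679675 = 441437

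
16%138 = 16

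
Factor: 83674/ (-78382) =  - 17^1*23^1 *107^1 * 39191^( - 1) = -41837/39191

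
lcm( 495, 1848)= 27720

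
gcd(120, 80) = 40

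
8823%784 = 199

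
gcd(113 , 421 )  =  1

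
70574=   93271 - 22697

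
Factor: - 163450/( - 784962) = 3^( - 2 )*5^2*7^1*467^1* 43609^( - 1 )  =  81725/392481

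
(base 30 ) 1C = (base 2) 101010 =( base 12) 36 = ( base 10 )42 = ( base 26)1g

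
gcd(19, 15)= 1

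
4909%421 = 278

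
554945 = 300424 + 254521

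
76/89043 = 76/89043 = 0.00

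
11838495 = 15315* 773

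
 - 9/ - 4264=9/4264 = 0.00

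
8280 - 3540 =4740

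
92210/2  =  46105= 46105.00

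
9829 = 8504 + 1325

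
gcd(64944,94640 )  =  16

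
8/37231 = 8/37231 =0.00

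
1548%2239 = 1548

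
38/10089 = 2/531 = 0.00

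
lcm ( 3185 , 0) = 0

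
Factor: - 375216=- 2^4*3^1*7817^1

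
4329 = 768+3561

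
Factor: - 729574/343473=-2^1*3^( - 1)  *13^( - 1)*283^1 * 1289^1 * 8807^( - 1)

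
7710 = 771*10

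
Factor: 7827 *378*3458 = 10230859548= 2^2*3^4*7^2*13^1 * 19^1 * 2609^1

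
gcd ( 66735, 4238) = 1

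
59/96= 59/96=0.61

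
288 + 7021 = 7309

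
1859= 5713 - 3854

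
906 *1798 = 1628988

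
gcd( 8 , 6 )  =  2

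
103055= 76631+26424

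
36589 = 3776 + 32813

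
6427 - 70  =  6357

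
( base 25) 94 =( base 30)7J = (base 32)75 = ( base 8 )345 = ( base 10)229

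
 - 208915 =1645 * ( - 127)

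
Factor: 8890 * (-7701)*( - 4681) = 2^1*3^1*5^1 * 7^1*17^1*31^1*127^1*151^2 = 320470107090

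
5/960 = 1/192=0.01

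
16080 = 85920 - 69840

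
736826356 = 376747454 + 360078902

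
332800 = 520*640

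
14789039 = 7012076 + 7776963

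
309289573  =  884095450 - 574805877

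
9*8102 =72918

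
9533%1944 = 1757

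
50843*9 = 457587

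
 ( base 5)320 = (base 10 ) 85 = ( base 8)125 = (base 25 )3A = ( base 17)50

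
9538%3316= 2906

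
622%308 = 6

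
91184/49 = 91184/49 = 1860.90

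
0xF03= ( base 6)25443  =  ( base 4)330003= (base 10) 3843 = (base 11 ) 2984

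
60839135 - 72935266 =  -12096131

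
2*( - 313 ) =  - 626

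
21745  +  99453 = 121198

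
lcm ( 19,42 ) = 798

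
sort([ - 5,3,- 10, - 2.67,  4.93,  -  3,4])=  [ - 10 , - 5 , - 3,-2.67, 3, 4,4.93] 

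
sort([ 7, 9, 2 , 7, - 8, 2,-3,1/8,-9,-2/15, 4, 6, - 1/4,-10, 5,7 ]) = [ - 10,  -  9, - 8,-3,-1/4,- 2/15,1/8,2, 2, 4,5, 6, 7,  7, 7,9]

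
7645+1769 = 9414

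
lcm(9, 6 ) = 18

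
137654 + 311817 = 449471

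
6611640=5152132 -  - 1459508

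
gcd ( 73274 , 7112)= 2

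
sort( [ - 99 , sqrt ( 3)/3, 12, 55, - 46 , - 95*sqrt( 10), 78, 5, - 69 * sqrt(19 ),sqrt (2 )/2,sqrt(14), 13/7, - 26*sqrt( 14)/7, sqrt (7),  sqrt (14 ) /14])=[ - 69*sqrt(19 ), - 95*sqrt( 10 ), - 99, - 46, - 26 * sqrt( 14 ) /7, sqrt(14)/14, sqrt(3)/3, sqrt( 2) /2, 13/7, sqrt( 7 ) , sqrt(14 ), 5,12, 55 , 78 ]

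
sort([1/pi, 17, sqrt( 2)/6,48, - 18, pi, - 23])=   [ - 23,-18,sqrt( 2)/6 , 1/pi , pi, 17 , 48]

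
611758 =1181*518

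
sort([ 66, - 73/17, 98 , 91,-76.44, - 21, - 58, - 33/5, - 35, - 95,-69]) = [-95, - 76.44, - 69, -58, - 35, - 21,- 33/5, - 73/17,  66, 91, 98]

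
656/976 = 41/61 = 0.67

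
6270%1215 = 195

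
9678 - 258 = 9420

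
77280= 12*6440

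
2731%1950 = 781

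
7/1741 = 7/1741 =0.00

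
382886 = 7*54698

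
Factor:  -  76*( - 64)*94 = 457216  =  2^9*19^1*47^1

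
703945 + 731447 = 1435392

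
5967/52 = 114 + 3/4  =  114.75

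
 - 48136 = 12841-60977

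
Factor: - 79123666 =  - 2^1*39561833^1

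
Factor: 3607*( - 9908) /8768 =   -  8934539/2192 = - 2^(-4 ) * 137^(-1 )*2477^1*3607^1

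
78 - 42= 36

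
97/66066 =97/66066  =  0.00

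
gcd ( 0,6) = 6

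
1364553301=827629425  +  536923876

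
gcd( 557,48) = 1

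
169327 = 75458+93869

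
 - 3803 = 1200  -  5003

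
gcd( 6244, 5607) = 7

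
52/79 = 52/79 = 0.66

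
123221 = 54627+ 68594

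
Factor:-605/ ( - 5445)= 1/9 = 3^ (  -  2) 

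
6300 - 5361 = 939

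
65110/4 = 32555/2 = 16277.50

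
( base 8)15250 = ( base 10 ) 6824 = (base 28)8JK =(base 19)ih3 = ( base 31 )734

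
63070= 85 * 742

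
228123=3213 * 71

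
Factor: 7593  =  3^1* 2531^1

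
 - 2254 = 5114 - 7368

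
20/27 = 20/27 = 0.74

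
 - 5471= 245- 5716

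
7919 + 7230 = 15149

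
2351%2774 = 2351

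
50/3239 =50/3239 =0.02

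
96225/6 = 32075/2=16037.50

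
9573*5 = 47865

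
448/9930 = 224/4965= 0.05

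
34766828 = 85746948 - 50980120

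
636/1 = 636=636.00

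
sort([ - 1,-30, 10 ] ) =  [ - 30, - 1,  10 ] 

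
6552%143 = 117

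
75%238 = 75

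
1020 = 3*340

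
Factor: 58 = 2^1*29^1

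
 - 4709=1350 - 6059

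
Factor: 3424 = 2^5*107^1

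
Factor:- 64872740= - 2^2*5^1*3243637^1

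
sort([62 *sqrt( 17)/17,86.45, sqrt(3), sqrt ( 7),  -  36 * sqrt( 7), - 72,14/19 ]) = [ - 36* sqrt( 7 ),-72, 14/19,sqrt (3),sqrt (7 ),62 * sqrt( 17 ) /17,86.45]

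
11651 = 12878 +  - 1227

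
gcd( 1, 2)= 1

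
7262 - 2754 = 4508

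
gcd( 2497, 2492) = 1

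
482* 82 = 39524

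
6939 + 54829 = 61768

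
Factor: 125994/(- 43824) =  - 2^( - 3)*23^1 = -23/8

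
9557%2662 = 1571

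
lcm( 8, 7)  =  56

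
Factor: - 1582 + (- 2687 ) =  - 4269 = -3^1 * 1423^1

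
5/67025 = 1/13405 = 0.00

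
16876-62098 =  - 45222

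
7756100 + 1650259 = 9406359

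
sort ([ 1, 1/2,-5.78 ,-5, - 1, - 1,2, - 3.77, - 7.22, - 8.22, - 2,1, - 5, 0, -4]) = [-8.22, - 7.22, - 5.78,- 5, - 5, - 4, - 3.77  , - 2,- 1, - 1, 0, 1/2, 1, 1, 2] 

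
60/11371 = 60/11371 = 0.01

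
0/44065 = 0 = 0.00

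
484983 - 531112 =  - 46129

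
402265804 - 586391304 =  - 184125500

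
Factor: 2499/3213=7/9= 3^ ( - 2 )*7^1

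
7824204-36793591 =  - 28969387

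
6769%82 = 45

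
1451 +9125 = 10576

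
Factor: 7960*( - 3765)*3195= - 95752233000 = -2^3*3^3*5^3*71^1*199^1* 251^1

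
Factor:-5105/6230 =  - 2^(-1) * 7^(  -  1 )*89^( - 1)*1021^1  =  -1021/1246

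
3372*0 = 0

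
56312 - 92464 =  - 36152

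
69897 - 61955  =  7942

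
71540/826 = 5110/59 = 86.61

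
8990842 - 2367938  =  6622904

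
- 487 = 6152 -6639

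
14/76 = 7/38 = 0.18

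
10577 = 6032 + 4545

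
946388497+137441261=1083829758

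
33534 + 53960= 87494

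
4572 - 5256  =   - 684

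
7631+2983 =10614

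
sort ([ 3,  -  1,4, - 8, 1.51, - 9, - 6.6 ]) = [ - 9, - 8 , - 6.6 ,- 1, 1.51, 3, 4]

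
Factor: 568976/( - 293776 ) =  - 827/427 = - 7^( - 1 )*61^( - 1 ) *827^1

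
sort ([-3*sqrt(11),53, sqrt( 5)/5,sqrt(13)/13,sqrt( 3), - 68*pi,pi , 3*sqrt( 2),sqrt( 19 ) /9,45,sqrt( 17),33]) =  [ - 68*pi, - 3*sqrt( 11), sqrt( 13) /13,sqrt( 5)/5,sqrt( 19 )/9,sqrt( 3),pi,sqrt(17),3*sqrt(2) , 33,45 , 53]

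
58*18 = 1044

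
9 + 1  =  10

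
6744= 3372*2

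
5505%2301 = 903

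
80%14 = 10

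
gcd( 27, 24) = 3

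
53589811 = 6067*8833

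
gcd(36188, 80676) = 332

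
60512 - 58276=2236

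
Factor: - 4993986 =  - 2^1*3^1*832331^1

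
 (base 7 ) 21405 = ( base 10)5346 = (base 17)1188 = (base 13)2583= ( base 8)12342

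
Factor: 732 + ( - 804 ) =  -2^3* 3^2=- 72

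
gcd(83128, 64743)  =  1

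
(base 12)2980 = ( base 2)1001011110000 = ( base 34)46k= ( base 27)6HF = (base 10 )4848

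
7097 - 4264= 2833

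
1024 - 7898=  - 6874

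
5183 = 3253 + 1930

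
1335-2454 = -1119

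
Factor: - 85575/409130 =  - 2^( - 1) * 3^1*5^1 * 7^1 *251^(-1) = - 105/502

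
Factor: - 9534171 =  - 3^1*3178057^1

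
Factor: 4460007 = 3^1*71^1*20939^1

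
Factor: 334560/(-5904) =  - 170/3 = - 2^1*3^ ( - 1 ) *5^1 * 17^1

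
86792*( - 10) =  - 867920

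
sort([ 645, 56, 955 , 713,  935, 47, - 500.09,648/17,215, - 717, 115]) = [-717, - 500.09, 648/17, 47, 56,115, 215, 645,713, 935, 955] 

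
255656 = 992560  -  736904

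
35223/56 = 35223/56 = 628.98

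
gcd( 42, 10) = 2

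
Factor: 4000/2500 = 8/5 = 2^3*5^( - 1)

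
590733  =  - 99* ( - 5967)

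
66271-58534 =7737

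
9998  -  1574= 8424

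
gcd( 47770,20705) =5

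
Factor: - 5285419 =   -  17^1*73^1 * 4259^1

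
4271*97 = 414287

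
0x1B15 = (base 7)26133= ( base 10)6933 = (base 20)H6D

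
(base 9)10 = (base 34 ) 9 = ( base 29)9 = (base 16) 9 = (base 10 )9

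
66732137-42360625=24371512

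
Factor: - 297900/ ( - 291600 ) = 331/324 = 2^( - 2 )*3^( - 4) *331^1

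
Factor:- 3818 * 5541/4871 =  - 21155538/4871 = - 2^1*3^1*23^1*83^1*1847^1*4871^( - 1 ) 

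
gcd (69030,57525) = 11505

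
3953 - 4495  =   - 542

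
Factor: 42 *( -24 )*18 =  - 18144 = -  2^5*3^4*7^1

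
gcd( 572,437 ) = 1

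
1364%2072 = 1364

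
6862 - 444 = 6418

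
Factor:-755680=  -2^5*5^1 * 4723^1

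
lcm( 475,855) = 4275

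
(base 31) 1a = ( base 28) 1d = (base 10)41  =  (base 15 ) 2b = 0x29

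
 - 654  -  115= - 769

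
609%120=9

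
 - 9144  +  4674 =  - 4470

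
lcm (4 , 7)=28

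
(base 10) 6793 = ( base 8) 15211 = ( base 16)1A89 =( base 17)168A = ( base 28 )8ih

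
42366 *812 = 34401192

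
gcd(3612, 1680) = 84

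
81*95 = 7695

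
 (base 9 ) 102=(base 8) 123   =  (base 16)53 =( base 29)2P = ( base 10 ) 83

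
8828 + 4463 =13291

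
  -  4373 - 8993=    - 13366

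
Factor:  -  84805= -5^1*7^1*2423^1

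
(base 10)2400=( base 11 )1892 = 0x960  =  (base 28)31K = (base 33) 26o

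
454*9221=4186334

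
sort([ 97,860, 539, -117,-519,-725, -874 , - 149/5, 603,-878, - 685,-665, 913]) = [ - 878,-874, - 725,-685,  -  665, -519,-117, - 149/5,97,539, 603 , 860, 913 ]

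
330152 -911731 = -581579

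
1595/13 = 1595/13 = 122.69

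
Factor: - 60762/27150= - 10127/4525 = - 5^( - 2 )*13^1*19^1*41^1*181^ (-1) 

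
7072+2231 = 9303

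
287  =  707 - 420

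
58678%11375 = 1803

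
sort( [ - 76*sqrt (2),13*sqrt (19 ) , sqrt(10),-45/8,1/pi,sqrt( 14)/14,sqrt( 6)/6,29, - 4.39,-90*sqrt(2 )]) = [ - 90*sqrt(2), - 76*sqrt (2),-45/8,-4.39, sqrt( 14) /14, 1/pi,sqrt(6) /6 , sqrt( 10), 29 , 13*sqrt(19 ) ]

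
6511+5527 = 12038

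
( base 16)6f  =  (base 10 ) 111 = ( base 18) 63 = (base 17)69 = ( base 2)1101111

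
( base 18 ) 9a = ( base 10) 172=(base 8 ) 254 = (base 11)147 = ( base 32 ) 5c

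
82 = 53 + 29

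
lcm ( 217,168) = 5208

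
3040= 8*380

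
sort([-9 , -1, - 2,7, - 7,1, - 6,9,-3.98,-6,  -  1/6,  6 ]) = [ - 9,  -  7, - 6,- 6 ,  -  3.98, - 2, - 1 ,  -  1/6, 1 , 6, 7,9] 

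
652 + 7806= 8458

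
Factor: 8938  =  2^1*41^1*109^1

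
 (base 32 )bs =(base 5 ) 3010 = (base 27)e2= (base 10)380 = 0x17C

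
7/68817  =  1/9831 = 0.00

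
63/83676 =21/27892  =  0.00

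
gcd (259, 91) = 7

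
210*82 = 17220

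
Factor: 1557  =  3^2*173^1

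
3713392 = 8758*424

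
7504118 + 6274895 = 13779013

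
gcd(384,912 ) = 48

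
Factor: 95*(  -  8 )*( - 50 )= 38000  =  2^4*5^3*19^1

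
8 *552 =4416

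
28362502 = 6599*4298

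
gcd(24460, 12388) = 4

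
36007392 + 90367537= 126374929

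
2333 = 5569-3236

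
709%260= 189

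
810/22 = 36+ 9/11 = 36.82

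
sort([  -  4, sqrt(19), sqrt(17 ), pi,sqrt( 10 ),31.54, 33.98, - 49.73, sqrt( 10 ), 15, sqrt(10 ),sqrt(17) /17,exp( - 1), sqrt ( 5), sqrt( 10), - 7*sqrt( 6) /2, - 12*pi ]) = [ - 49.73, - 12*pi,-7*sqrt(6)/2 ,  -  4, sqrt(17)/17, exp ( - 1), sqrt(5), pi,sqrt( 10),sqrt( 10), sqrt( 10), sqrt(10 ), sqrt(17), sqrt( 19 ), 15, 31.54, 33.98] 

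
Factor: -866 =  - 2^1*433^1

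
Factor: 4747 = 47^1*101^1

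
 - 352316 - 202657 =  - 554973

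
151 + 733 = 884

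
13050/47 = 277 +31/47 = 277.66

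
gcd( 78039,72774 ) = 117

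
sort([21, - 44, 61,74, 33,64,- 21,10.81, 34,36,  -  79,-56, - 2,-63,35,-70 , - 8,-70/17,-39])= [-79, - 70, - 63, - 56, - 44,  -  39,- 21, - 8,-70/17,  -  2,10.81,21,33,34,35,36,61 , 64,74]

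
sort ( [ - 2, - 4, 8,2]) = [ - 4,-2,  2,8]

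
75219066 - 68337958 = 6881108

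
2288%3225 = 2288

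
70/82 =35/41 = 0.85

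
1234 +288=1522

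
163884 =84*1951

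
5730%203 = 46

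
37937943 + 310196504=348134447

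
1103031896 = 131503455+971528441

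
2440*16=39040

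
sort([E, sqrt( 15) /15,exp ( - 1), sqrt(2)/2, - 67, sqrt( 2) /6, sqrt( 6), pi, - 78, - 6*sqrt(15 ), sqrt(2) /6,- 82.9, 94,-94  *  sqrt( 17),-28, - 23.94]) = [ - 94*sqrt( 17), - 82.9,  -  78, - 67, - 28, - 23.94, - 6  *sqrt( 15),sqrt(2)/6, sqrt( 2)/6, sqrt( 15)/15, exp( - 1) , sqrt( 2 )/2, sqrt( 6),E, pi, 94 ]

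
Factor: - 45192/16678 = -2^2*3^1*7^1*31^( - 1 ) = - 84/31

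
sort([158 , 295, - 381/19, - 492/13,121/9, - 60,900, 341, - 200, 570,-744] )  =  [-744, - 200 , - 60, - 492/13, - 381/19,121/9,158,295, 341,570,900 ]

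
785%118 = 77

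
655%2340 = 655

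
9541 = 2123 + 7418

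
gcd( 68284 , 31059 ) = 1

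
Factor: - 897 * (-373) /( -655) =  - 3^1 * 5^( - 1)*13^1*23^1*131^(-1 )*373^1 = - 334581/655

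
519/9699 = 173/3233 = 0.05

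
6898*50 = 344900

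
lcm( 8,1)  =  8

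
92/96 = 23/24 = 0.96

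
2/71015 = 2/71015 = 0.00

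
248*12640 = 3134720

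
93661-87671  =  5990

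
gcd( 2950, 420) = 10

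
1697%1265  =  432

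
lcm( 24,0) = 0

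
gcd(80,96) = 16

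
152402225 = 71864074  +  80538151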